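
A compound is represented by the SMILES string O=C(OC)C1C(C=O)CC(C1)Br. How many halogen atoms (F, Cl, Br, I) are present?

Halogen atoms appear at heavy-atom position 12 (1×Br).
Other groups present: 1 aldehyde, 1 ester.
Halogen count: 1.

1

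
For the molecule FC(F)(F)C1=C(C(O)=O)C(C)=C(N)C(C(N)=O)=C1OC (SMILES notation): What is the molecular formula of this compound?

Walk through each heavy atom and fill implicit hydrogens from standard valence (C 4, N 3, O 2, S 2, halogen 1):
  atom 1: F (halogen, monovalent) → 0 H
  atom 2: C, bond orders sum to 4 (valence 4) → 0 H
  atom 3: F (halogen, monovalent) → 0 H
  atom 4: F (halogen, monovalent) → 0 H
  atom 5: C, bond orders sum to 4 (valence 4) → 0 H
  atom 6: C, bond orders sum to 4 (valence 4) → 0 H
  atom 7: C, bond orders sum to 4 (valence 4) → 0 H
  atom 8: O, bond orders sum to 1 (valence 2) → 1 H
  atom 9: O, bond orders sum to 2 (valence 2) → 0 H
  atom 10: C, bond orders sum to 4 (valence 4) → 0 H
  atom 11: C, bond orders sum to 1 (valence 4) → 3 H
  atom 12: C, bond orders sum to 4 (valence 4) → 0 H
  atom 13: N, bond orders sum to 1 (valence 3) → 2 H
  atom 14: C, bond orders sum to 4 (valence 4) → 0 H
  atom 15: C, bond orders sum to 4 (valence 4) → 0 H
  atom 16: N, bond orders sum to 1 (valence 3) → 2 H
  atom 17: O, bond orders sum to 2 (valence 2) → 0 H
  atom 18: C, bond orders sum to 4 (valence 4) → 0 H
  atom 19: O, bond orders sum to 2 (valence 2) → 0 H
  atom 20: C, bond orders sum to 1 (valence 4) → 3 H
Totals → C:11, H:11, F:3, N:2, O:4.

C11H11F3N2O4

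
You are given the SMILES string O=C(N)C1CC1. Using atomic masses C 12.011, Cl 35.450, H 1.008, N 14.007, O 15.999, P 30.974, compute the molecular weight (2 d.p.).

First, the molecular formula is C4H7NO (counting implicit H from valence).
  C: 4 × 12.011 = 48.044
  H: 7 × 1.008 = 7.056
  N: 1 × 14.007 = 14.007
  O: 1 × 15.999 = 15.999
Sum: 4×12.011 + 7×1.008 + 1×14.007 + 1×15.999 = 85.106 → 85.11 g/mol.

85.11 g/mol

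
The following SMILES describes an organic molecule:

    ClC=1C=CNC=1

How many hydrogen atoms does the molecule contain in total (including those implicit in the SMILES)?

Walk through each heavy atom and fill implicit hydrogens from standard valence (C 4, N 3, O 2, S 2, halogen 1):
  atom 1: Cl (halogen, monovalent) → 0 H
  atom 2: C, bond orders sum to 4 (valence 4) → 0 H
  atom 3: C, bond orders sum to 3 (valence 4) → 1 H
  atom 4: C, bond orders sum to 3 (valence 4) → 1 H
  atom 5: N, bond orders sum to 2 (valence 3) → 1 H
  atom 6: C, bond orders sum to 3 (valence 4) → 1 H
Total hydrogens: 4.

4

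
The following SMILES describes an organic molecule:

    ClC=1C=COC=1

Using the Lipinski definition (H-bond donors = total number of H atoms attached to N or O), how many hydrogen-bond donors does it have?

0

Donors: find every N or O and count the H atoms it carries.
  atom 5 (O): bond orders sum to 2 → 0 H
Lipinski HBD = 0.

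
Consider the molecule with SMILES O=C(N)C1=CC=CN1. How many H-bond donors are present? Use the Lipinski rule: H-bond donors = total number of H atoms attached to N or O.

3

Donors: find every N or O and count the H atoms it carries.
  atom 1 (O): bond orders sum to 2 → 0 H
  atom 3 (N): bond orders sum to 1 → 2 H
  atom 8 (N): bond orders sum to 2 → 1 H
Lipinski HBD = 3.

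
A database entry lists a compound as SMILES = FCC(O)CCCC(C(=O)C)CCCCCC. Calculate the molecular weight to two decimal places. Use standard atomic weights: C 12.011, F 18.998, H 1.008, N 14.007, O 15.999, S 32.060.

First, the molecular formula is C14H27FO2 (counting implicit H from valence).
  C: 14 × 12.011 = 168.154
  F: 1 × 18.998 = 18.998
  H: 27 × 1.008 = 27.216
  O: 2 × 15.999 = 31.998
Sum: 14×12.011 + 1×18.998 + 27×1.008 + 2×15.999 = 246.366 → 246.37 g/mol.

246.37 g/mol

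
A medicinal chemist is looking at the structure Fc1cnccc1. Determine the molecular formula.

C5H4FN

Walk through each heavy atom and fill implicit hydrogens from standard valence (C 4, N 3, O 2, S 2, halogen 1); for lowercase aromatic atoms, an aromatic c carries 1 H when it has two neighbours and 0 H with three, and aromatic n carries 0 H:
  atom 1: F (halogen, monovalent) → 0 H
  atom 2: aromatic c, 3 neighbours → 0 H
  atom 3: aromatic c, 2 neighbours → 1 H
  atom 4: aromatic n, 2 neighbours → 0 H
  atom 5: aromatic c, 2 neighbours → 1 H
  atom 6: aromatic c, 2 neighbours → 1 H
  atom 7: aromatic c, 2 neighbours → 1 H
Totals → C:5, H:4, F:1, N:1.
In Hill order: C5H4FN.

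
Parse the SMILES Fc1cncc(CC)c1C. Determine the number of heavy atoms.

Every atom symbol written in the SMILES (organic subset) is one heavy atom; implicit H are not written.
Heavy atoms by element → C:8, F:1, N:1.
Total: 10.

10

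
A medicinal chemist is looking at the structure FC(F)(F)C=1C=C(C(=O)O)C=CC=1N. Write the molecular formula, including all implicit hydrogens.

C8H6F3NO2

Walk through each heavy atom and fill implicit hydrogens from standard valence (C 4, N 3, O 2, S 2, halogen 1):
  atom 1: F (halogen, monovalent) → 0 H
  atom 2: C, bond orders sum to 4 (valence 4) → 0 H
  atom 3: F (halogen, monovalent) → 0 H
  atom 4: F (halogen, monovalent) → 0 H
  atom 5: C, bond orders sum to 4 (valence 4) → 0 H
  atom 6: C, bond orders sum to 3 (valence 4) → 1 H
  atom 7: C, bond orders sum to 4 (valence 4) → 0 H
  atom 8: C, bond orders sum to 4 (valence 4) → 0 H
  atom 9: O, bond orders sum to 2 (valence 2) → 0 H
  atom 10: O, bond orders sum to 1 (valence 2) → 1 H
  atom 11: C, bond orders sum to 3 (valence 4) → 1 H
  atom 12: C, bond orders sum to 3 (valence 4) → 1 H
  atom 13: C, bond orders sum to 4 (valence 4) → 0 H
  atom 14: N, bond orders sum to 1 (valence 3) → 2 H
Totals → C:8, H:6, F:3, N:1, O:2.
In Hill order: C8H6F3NO2.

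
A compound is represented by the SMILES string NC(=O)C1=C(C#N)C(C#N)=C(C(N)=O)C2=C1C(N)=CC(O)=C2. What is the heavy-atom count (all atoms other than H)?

22

Every atom symbol written in the SMILES (organic subset) is one heavy atom; implicit H are not written.
Heavy atoms by element → C:14, N:5, O:3.
Total: 22.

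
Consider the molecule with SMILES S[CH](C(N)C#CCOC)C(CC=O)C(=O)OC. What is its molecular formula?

Walk through each heavy atom and fill implicit hydrogens from standard valence (C 4, N 3, O 2, S 2, halogen 1):
  atom 1: S, bond orders sum to 1 (valence 2) → 1 H
  atom 2: C with explicit H count 1
  atom 3: C, bond orders sum to 3 (valence 4) → 1 H
  atom 4: N, bond orders sum to 1 (valence 3) → 2 H
  atom 5: C, bond orders sum to 4 (valence 4) → 0 H
  atom 6: C, bond orders sum to 4 (valence 4) → 0 H
  atom 7: C, bond orders sum to 2 (valence 4) → 2 H
  atom 8: O, bond orders sum to 2 (valence 2) → 0 H
  atom 9: C, bond orders sum to 1 (valence 4) → 3 H
  atom 10: C, bond orders sum to 3 (valence 4) → 1 H
  atom 11: C, bond orders sum to 2 (valence 4) → 2 H
  atom 12: C, bond orders sum to 3 (valence 4) → 1 H
  atom 13: O, bond orders sum to 2 (valence 2) → 0 H
  atom 14: C, bond orders sum to 4 (valence 4) → 0 H
  atom 15: O, bond orders sum to 2 (valence 2) → 0 H
  atom 16: O, bond orders sum to 2 (valence 2) → 0 H
  atom 17: C, bond orders sum to 1 (valence 4) → 3 H
Totals → C:11, H:17, N:1, O:4, S:1.

C11H17NO4S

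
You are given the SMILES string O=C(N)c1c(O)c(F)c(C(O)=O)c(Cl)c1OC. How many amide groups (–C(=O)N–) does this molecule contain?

1

The amide motif appears at heavy-atom position 2 in the SMILES.
Other groups present: 1 carboxylic acid, 1 ether, 1 hydroxyl.
Amide count: 1.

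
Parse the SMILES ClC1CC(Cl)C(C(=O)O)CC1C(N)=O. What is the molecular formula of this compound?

C8H11Cl2NO3

Walk through each heavy atom and fill implicit hydrogens from standard valence (C 4, N 3, O 2, S 2, halogen 1):
  atom 1: Cl (halogen, monovalent) → 0 H
  atom 2: C, bond orders sum to 3 (valence 4) → 1 H
  atom 3: C, bond orders sum to 2 (valence 4) → 2 H
  atom 4: C, bond orders sum to 3 (valence 4) → 1 H
  atom 5: Cl (halogen, monovalent) → 0 H
  atom 6: C, bond orders sum to 3 (valence 4) → 1 H
  atom 7: C, bond orders sum to 4 (valence 4) → 0 H
  atom 8: O, bond orders sum to 2 (valence 2) → 0 H
  atom 9: O, bond orders sum to 1 (valence 2) → 1 H
  atom 10: C, bond orders sum to 2 (valence 4) → 2 H
  atom 11: C, bond orders sum to 3 (valence 4) → 1 H
  atom 12: C, bond orders sum to 4 (valence 4) → 0 H
  atom 13: N, bond orders sum to 1 (valence 3) → 2 H
  atom 14: O, bond orders sum to 2 (valence 2) → 0 H
Totals → C:8, H:11, Cl:2, N:1, O:3.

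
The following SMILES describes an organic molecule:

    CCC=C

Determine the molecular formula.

C4H8

Walk through each heavy atom and fill implicit hydrogens from standard valence (C 4, N 3, O 2, S 2, halogen 1):
  atom 1: C, bond orders sum to 1 (valence 4) → 3 H
  atom 2: C, bond orders sum to 2 (valence 4) → 2 H
  atom 3: C, bond orders sum to 3 (valence 4) → 1 H
  atom 4: C, bond orders sum to 2 (valence 4) → 2 H
Totals → C:4, H:8.
In Hill order: C4H8.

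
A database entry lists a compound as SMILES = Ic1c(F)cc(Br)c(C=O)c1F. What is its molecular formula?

C7H2BrF2IO

Walk through each heavy atom and fill implicit hydrogens from standard valence (C 4, N 3, O 2, S 2, halogen 1); for lowercase aromatic atoms, an aromatic c carries 1 H when it has two neighbours and 0 H with three, and aromatic n carries 0 H:
  atom 1: I (halogen, monovalent) → 0 H
  atom 2: aromatic c, 3 neighbours → 0 H
  atom 3: aromatic c, 3 neighbours → 0 H
  atom 4: F (halogen, monovalent) → 0 H
  atom 5: aromatic c, 2 neighbours → 1 H
  atom 6: aromatic c, 3 neighbours → 0 H
  atom 7: Br (halogen, monovalent) → 0 H
  atom 8: aromatic c, 3 neighbours → 0 H
  atom 9: C, bond orders sum to 3 (valence 4) → 1 H
  atom 10: O, bond orders sum to 2 (valence 2) → 0 H
  atom 11: aromatic c, 3 neighbours → 0 H
  atom 12: F (halogen, monovalent) → 0 H
Totals → C:7, H:2, Br:1, F:2, I:1, O:1.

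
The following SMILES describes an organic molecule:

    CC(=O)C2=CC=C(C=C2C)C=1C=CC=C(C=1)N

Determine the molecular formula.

C15H15NO

Walk through each heavy atom and fill implicit hydrogens from standard valence (C 4, N 3, O 2, S 2, halogen 1):
  atom 1: C, bond orders sum to 1 (valence 4) → 3 H
  atom 2: C, bond orders sum to 4 (valence 4) → 0 H
  atom 3: O, bond orders sum to 2 (valence 2) → 0 H
  atom 4: C, bond orders sum to 4 (valence 4) → 0 H
  atom 5: C, bond orders sum to 3 (valence 4) → 1 H
  atom 6: C, bond orders sum to 3 (valence 4) → 1 H
  atom 7: C, bond orders sum to 4 (valence 4) → 0 H
  atom 8: C, bond orders sum to 3 (valence 4) → 1 H
  atom 9: C, bond orders sum to 4 (valence 4) → 0 H
  atom 10: C, bond orders sum to 1 (valence 4) → 3 H
  atom 11: C, bond orders sum to 4 (valence 4) → 0 H
  atom 12: C, bond orders sum to 3 (valence 4) → 1 H
  atom 13: C, bond orders sum to 3 (valence 4) → 1 H
  atom 14: C, bond orders sum to 3 (valence 4) → 1 H
  atom 15: C, bond orders sum to 4 (valence 4) → 0 H
  atom 16: C, bond orders sum to 3 (valence 4) → 1 H
  atom 17: N, bond orders sum to 1 (valence 3) → 2 H
Totals → C:15, H:15, N:1, O:1.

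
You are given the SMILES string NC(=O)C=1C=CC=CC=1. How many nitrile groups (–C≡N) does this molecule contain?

Scan the SMILES for the nitrile motif — none present.
Groups that are present: 1 amide.

0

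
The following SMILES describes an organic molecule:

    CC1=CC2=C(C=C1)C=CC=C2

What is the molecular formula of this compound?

Walk through each heavy atom and fill implicit hydrogens from standard valence (C 4, N 3, O 2, S 2, halogen 1):
  atom 1: C, bond orders sum to 1 (valence 4) → 3 H
  atom 2: C, bond orders sum to 4 (valence 4) → 0 H
  atom 3: C, bond orders sum to 3 (valence 4) → 1 H
  atom 4: C, bond orders sum to 4 (valence 4) → 0 H
  atom 5: C, bond orders sum to 4 (valence 4) → 0 H
  atom 6: C, bond orders sum to 3 (valence 4) → 1 H
  atom 7: C, bond orders sum to 3 (valence 4) → 1 H
  atom 8: C, bond orders sum to 3 (valence 4) → 1 H
  atom 9: C, bond orders sum to 3 (valence 4) → 1 H
  atom 10: C, bond orders sum to 3 (valence 4) → 1 H
  atom 11: C, bond orders sum to 3 (valence 4) → 1 H
Totals → C:11, H:10.
In Hill order: C11H10.

C11H10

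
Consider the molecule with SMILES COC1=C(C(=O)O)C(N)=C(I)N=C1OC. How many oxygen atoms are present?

4

Scan the SMILES for O atoms (remember two-letter symbols like Cl and Br are single atoms).
Oxygen count: 4.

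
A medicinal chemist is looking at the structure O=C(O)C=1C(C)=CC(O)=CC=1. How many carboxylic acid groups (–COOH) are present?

The carboxylic acid motif appears at heavy-atom position 2 in the SMILES.
Other groups present: 1 hydroxyl.
Carboxylic acid count: 1.

1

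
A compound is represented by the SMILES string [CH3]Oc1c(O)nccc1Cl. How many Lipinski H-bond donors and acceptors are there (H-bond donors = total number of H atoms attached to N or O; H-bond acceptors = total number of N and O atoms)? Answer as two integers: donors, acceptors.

1, 3

Donors: find every N or O and count the H atoms it carries.
  atom 2 (O): bond orders sum to 2 → 0 H
  atom 5 (O): bond orders sum to 1 → 1 H
  atom 6 (N): bond orders sum to 3 → 0 H
Lipinski HBD = 1.
Acceptors: N atoms = 1, O atoms = 2 → HBA = 3.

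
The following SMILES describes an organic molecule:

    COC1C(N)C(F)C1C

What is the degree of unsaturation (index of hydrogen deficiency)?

Degree of unsaturation = (number of rings) + (number of π bonds).
Ring closures in the SMILES: 1.
π bonds: none → 0 DoU from unsaturation.
Total DoU = 1 + 0 = 1.

1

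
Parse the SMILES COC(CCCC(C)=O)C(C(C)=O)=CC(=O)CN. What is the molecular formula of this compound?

Walk through each heavy atom and fill implicit hydrogens from standard valence (C 4, N 3, O 2, S 2, halogen 1):
  atom 1: C, bond orders sum to 1 (valence 4) → 3 H
  atom 2: O, bond orders sum to 2 (valence 2) → 0 H
  atom 3: C, bond orders sum to 3 (valence 4) → 1 H
  atom 4: C, bond orders sum to 2 (valence 4) → 2 H
  atom 5: C, bond orders sum to 2 (valence 4) → 2 H
  atom 6: C, bond orders sum to 2 (valence 4) → 2 H
  atom 7: C, bond orders sum to 4 (valence 4) → 0 H
  atom 8: C, bond orders sum to 1 (valence 4) → 3 H
  atom 9: O, bond orders sum to 2 (valence 2) → 0 H
  atom 10: C, bond orders sum to 4 (valence 4) → 0 H
  atom 11: C, bond orders sum to 4 (valence 4) → 0 H
  atom 12: C, bond orders sum to 1 (valence 4) → 3 H
  atom 13: O, bond orders sum to 2 (valence 2) → 0 H
  atom 14: C, bond orders sum to 3 (valence 4) → 1 H
  atom 15: C, bond orders sum to 4 (valence 4) → 0 H
  atom 16: O, bond orders sum to 2 (valence 2) → 0 H
  atom 17: C, bond orders sum to 2 (valence 4) → 2 H
  atom 18: N, bond orders sum to 1 (valence 3) → 2 H
Totals → C:13, H:21, N:1, O:4.
In Hill order: C13H21NO4.

C13H21NO4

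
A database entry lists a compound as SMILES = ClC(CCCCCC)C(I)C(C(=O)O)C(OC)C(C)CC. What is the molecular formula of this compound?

C16H30ClIO3

Walk through each heavy atom and fill implicit hydrogens from standard valence (C 4, N 3, O 2, S 2, halogen 1):
  atom 1: Cl (halogen, monovalent) → 0 H
  atom 2: C, bond orders sum to 3 (valence 4) → 1 H
  atom 3: C, bond orders sum to 2 (valence 4) → 2 H
  atom 4: C, bond orders sum to 2 (valence 4) → 2 H
  atom 5: C, bond orders sum to 2 (valence 4) → 2 H
  atom 6: C, bond orders sum to 2 (valence 4) → 2 H
  atom 7: C, bond orders sum to 2 (valence 4) → 2 H
  atom 8: C, bond orders sum to 1 (valence 4) → 3 H
  atom 9: C, bond orders sum to 3 (valence 4) → 1 H
  atom 10: I (halogen, monovalent) → 0 H
  atom 11: C, bond orders sum to 3 (valence 4) → 1 H
  atom 12: C, bond orders sum to 4 (valence 4) → 0 H
  atom 13: O, bond orders sum to 2 (valence 2) → 0 H
  atom 14: O, bond orders sum to 1 (valence 2) → 1 H
  atom 15: C, bond orders sum to 3 (valence 4) → 1 H
  atom 16: O, bond orders sum to 2 (valence 2) → 0 H
  atom 17: C, bond orders sum to 1 (valence 4) → 3 H
  atom 18: C, bond orders sum to 3 (valence 4) → 1 H
  atom 19: C, bond orders sum to 1 (valence 4) → 3 H
  atom 20: C, bond orders sum to 2 (valence 4) → 2 H
  atom 21: C, bond orders sum to 1 (valence 4) → 3 H
Totals → C:16, H:30, Cl:1, I:1, O:3.
In Hill order: C16H30ClIO3.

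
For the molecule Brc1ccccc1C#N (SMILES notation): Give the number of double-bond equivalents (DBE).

6

Molecular formula: C7H4BrN.
DoU = (2C + 2 + N − H − X) / 2, where X is the halogen count and O/S are ignored.
    = (2·7 + 2 + 1 − 4 − 1) / 2 = 12 / 2 = 6.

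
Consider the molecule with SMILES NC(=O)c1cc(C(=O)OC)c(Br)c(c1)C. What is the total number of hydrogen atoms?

10

Walk through each heavy atom and fill implicit hydrogens from standard valence (C 4, N 3, O 2, S 2, halogen 1); for lowercase aromatic atoms, an aromatic c carries 1 H when it has two neighbours and 0 H with three, and aromatic n carries 0 H:
  atom 1: N, bond orders sum to 1 (valence 3) → 2 H
  atom 2: C, bond orders sum to 4 (valence 4) → 0 H
  atom 3: O, bond orders sum to 2 (valence 2) → 0 H
  atom 4: aromatic c, 3 neighbours → 0 H
  atom 5: aromatic c, 2 neighbours → 1 H
  atom 6: aromatic c, 3 neighbours → 0 H
  atom 7: C, bond orders sum to 4 (valence 4) → 0 H
  atom 8: O, bond orders sum to 2 (valence 2) → 0 H
  atom 9: O, bond orders sum to 2 (valence 2) → 0 H
  atom 10: C, bond orders sum to 1 (valence 4) → 3 H
  atom 11: aromatic c, 3 neighbours → 0 H
  atom 12: Br (halogen, monovalent) → 0 H
  atom 13: aromatic c, 3 neighbours → 0 H
  atom 14: aromatic c, 2 neighbours → 1 H
  atom 15: C, bond orders sum to 1 (valence 4) → 3 H
Total hydrogens: 10.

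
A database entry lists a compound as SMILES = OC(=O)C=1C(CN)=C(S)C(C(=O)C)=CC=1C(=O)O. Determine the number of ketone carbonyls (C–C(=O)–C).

The ketone motif appears at heavy-atom position 11 in the SMILES.
Other groups present: 2 carboxylic acid, 1 primary amine, 1 thiol.
Ketone count: 1.

1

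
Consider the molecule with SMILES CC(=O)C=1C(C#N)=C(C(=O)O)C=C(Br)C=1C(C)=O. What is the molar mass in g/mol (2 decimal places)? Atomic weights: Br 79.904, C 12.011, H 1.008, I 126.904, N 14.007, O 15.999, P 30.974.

First, the molecular formula is C12H8BrNO4 (counting implicit H from valence).
  Br: 1 × 79.904 = 79.904
  C: 12 × 12.011 = 144.132
  H: 8 × 1.008 = 8.064
  N: 1 × 14.007 = 14.007
  O: 4 × 15.999 = 63.996
Sum: 1×79.904 + 12×12.011 + 8×1.008 + 1×14.007 + 4×15.999 = 310.103 → 310.10 g/mol.

310.10 g/mol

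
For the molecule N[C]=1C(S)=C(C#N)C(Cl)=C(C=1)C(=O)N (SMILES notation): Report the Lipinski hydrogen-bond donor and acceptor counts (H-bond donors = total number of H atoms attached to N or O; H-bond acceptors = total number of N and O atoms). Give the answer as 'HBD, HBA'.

4, 4

Donors: find every N or O and count the H atoms it carries.
  atom 1 (N): bond orders sum to 1 → 2 H
  atom 7 (N): bond orders sum to 3 → 0 H
  atom 13 (O): bond orders sum to 2 → 0 H
  atom 14 (N): bond orders sum to 1 → 2 H
Lipinski HBD = 4.
Acceptors: N atoms = 3, O atoms = 1 → HBA = 4.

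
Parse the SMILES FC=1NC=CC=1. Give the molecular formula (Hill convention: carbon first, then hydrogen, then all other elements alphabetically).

Walk through each heavy atom and fill implicit hydrogens from standard valence (C 4, N 3, O 2, S 2, halogen 1):
  atom 1: F (halogen, monovalent) → 0 H
  atom 2: C, bond orders sum to 4 (valence 4) → 0 H
  atom 3: N, bond orders sum to 2 (valence 3) → 1 H
  atom 4: C, bond orders sum to 3 (valence 4) → 1 H
  atom 5: C, bond orders sum to 3 (valence 4) → 1 H
  atom 6: C, bond orders sum to 3 (valence 4) → 1 H
Totals → C:4, H:4, F:1, N:1.

C4H4FN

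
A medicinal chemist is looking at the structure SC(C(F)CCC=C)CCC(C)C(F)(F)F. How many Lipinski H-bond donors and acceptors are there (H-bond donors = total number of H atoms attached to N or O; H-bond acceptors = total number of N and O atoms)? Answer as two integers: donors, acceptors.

0, 0

Donors: find every N or O and count the H atoms it carries.
  (no N or O atoms present)
Lipinski HBD = 0.
Acceptors: N atoms = 0, O atoms = 0 → HBA = 0.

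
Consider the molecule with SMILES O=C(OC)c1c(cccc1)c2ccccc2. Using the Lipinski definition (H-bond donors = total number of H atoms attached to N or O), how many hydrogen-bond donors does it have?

Donors: find every N or O and count the H atoms it carries.
  atom 1 (O): bond orders sum to 2 → 0 H
  atom 3 (O): bond orders sum to 2 → 0 H
Lipinski HBD = 0.

0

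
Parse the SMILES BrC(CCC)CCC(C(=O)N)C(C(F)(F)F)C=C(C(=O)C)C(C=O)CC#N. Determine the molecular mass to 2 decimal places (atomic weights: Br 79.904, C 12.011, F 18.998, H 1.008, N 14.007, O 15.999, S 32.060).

453.30 g/mol

First, the molecular formula is C18H24BrF3N2O3 (counting implicit H from valence).
  Br: 1 × 79.904 = 79.904
  C: 18 × 12.011 = 216.198
  F: 3 × 18.998 = 56.994
  H: 24 × 1.008 = 24.192
  N: 2 × 14.007 = 28.014
  O: 3 × 15.999 = 47.997
Sum: 1×79.904 + 18×12.011 + 3×18.998 + 24×1.008 + 2×14.007 + 3×15.999 = 453.299 → 453.30 g/mol.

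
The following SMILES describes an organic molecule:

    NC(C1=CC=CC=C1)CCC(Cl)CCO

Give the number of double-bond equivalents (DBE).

Molecular formula: C12H18ClNO.
DoU = (2C + 2 + N − H − X) / 2, where X is the halogen count and O/S are ignored.
    = (2·12 + 2 + 1 − 18 − 1) / 2 = 8 / 2 = 4.

4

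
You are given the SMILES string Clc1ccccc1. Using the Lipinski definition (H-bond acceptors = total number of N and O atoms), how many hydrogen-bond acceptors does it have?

0

N atoms: 0; O atoms: 0.
Lipinski HBA = 0 + 0 = 0.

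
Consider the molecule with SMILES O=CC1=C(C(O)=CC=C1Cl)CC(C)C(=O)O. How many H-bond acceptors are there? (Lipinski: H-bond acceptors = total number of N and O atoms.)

N atoms: 0; O atoms: 4.
Lipinski HBA = 0 + 4 = 4.

4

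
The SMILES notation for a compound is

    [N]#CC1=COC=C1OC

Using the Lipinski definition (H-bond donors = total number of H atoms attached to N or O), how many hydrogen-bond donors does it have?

Donors: find every N or O and count the H atoms it carries.
  atom 1 (N): bond orders sum to 3 → 0 H
  atom 5 (O): bond orders sum to 2 → 0 H
  atom 8 (O): bond orders sum to 2 → 0 H
Lipinski HBD = 0.

0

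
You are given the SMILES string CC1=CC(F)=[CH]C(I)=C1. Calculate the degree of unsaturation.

Molecular formula: C7H6FI.
DoU = (2C + 2 + N − H − X) / 2, where X is the halogen count and O/S are ignored.
    = (2·7 + 2 + 0 − 6 − 2) / 2 = 8 / 2 = 4.

4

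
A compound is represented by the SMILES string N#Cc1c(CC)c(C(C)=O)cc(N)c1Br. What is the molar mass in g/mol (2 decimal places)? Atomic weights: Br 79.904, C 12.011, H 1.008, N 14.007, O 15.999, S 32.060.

267.13 g/mol

First, the molecular formula is C11H11BrN2O (counting implicit H from valence).
  Br: 1 × 79.904 = 79.904
  C: 11 × 12.011 = 132.121
  H: 11 × 1.008 = 11.088
  N: 2 × 14.007 = 28.014
  O: 1 × 15.999 = 15.999
Sum: 1×79.904 + 11×12.011 + 11×1.008 + 2×14.007 + 1×15.999 = 267.126 → 267.13 g/mol.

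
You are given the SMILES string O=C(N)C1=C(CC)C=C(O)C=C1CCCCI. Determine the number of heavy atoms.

17

Every atom symbol written in the SMILES (organic subset) is one heavy atom; implicit H are not written.
Heavy atoms by element → C:13, I:1, N:1, O:2.
Total: 17.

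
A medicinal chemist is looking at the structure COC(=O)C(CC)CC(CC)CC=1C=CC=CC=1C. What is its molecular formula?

Walk through each heavy atom and fill implicit hydrogens from standard valence (C 4, N 3, O 2, S 2, halogen 1):
  atom 1: C, bond orders sum to 1 (valence 4) → 3 H
  atom 2: O, bond orders sum to 2 (valence 2) → 0 H
  atom 3: C, bond orders sum to 4 (valence 4) → 0 H
  atom 4: O, bond orders sum to 2 (valence 2) → 0 H
  atom 5: C, bond orders sum to 3 (valence 4) → 1 H
  atom 6: C, bond orders sum to 2 (valence 4) → 2 H
  atom 7: C, bond orders sum to 1 (valence 4) → 3 H
  atom 8: C, bond orders sum to 2 (valence 4) → 2 H
  atom 9: C, bond orders sum to 3 (valence 4) → 1 H
  atom 10: C, bond orders sum to 2 (valence 4) → 2 H
  atom 11: C, bond orders sum to 1 (valence 4) → 3 H
  atom 12: C, bond orders sum to 2 (valence 4) → 2 H
  atom 13: C, bond orders sum to 4 (valence 4) → 0 H
  atom 14: C, bond orders sum to 3 (valence 4) → 1 H
  atom 15: C, bond orders sum to 3 (valence 4) → 1 H
  atom 16: C, bond orders sum to 3 (valence 4) → 1 H
  atom 17: C, bond orders sum to 3 (valence 4) → 1 H
  atom 18: C, bond orders sum to 4 (valence 4) → 0 H
  atom 19: C, bond orders sum to 1 (valence 4) → 3 H
Totals → C:17, H:26, O:2.

C17H26O2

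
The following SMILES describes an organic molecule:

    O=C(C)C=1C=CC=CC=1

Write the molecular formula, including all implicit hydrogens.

C8H8O

Walk through each heavy atom and fill implicit hydrogens from standard valence (C 4, N 3, O 2, S 2, halogen 1):
  atom 1: O, bond orders sum to 2 (valence 2) → 0 H
  atom 2: C, bond orders sum to 4 (valence 4) → 0 H
  atom 3: C, bond orders sum to 1 (valence 4) → 3 H
  atom 4: C, bond orders sum to 4 (valence 4) → 0 H
  atom 5: C, bond orders sum to 3 (valence 4) → 1 H
  atom 6: C, bond orders sum to 3 (valence 4) → 1 H
  atom 7: C, bond orders sum to 3 (valence 4) → 1 H
  atom 8: C, bond orders sum to 3 (valence 4) → 1 H
  atom 9: C, bond orders sum to 3 (valence 4) → 1 H
Totals → C:8, H:8, O:1.
In Hill order: C8H8O.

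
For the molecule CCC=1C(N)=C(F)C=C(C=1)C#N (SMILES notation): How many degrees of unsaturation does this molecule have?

6

Molecular formula: C9H9FN2.
DoU = (2C + 2 + N − H − X) / 2, where X is the halogen count and O/S are ignored.
    = (2·9 + 2 + 2 − 9 − 1) / 2 = 12 / 2 = 6.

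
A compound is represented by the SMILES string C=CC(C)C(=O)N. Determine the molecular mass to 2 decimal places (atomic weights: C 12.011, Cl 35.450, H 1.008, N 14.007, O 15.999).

First, the molecular formula is C5H9NO (counting implicit H from valence).
  C: 5 × 12.011 = 60.055
  H: 9 × 1.008 = 9.072
  N: 1 × 14.007 = 14.007
  O: 1 × 15.999 = 15.999
Sum: 5×12.011 + 9×1.008 + 1×14.007 + 1×15.999 = 99.133 → 99.13 g/mol.

99.13 g/mol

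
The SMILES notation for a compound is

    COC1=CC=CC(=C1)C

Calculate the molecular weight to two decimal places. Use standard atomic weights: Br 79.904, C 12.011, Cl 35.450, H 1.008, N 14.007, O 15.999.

First, the molecular formula is C8H10O (counting implicit H from valence).
  C: 8 × 12.011 = 96.088
  H: 10 × 1.008 = 10.080
  O: 1 × 15.999 = 15.999
Sum: 8×12.011 + 10×1.008 + 1×15.999 = 122.167 → 122.17 g/mol.

122.17 g/mol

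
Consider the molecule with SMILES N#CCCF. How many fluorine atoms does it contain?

1

Scan the SMILES for F atoms (remember two-letter symbols like Cl and Br are single atoms).
Fluorine count: 1.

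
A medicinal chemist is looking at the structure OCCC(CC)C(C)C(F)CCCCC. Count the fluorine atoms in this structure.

1

Scan the SMILES for F atoms (remember two-letter symbols like Cl and Br are single atoms).
Fluorine count: 1.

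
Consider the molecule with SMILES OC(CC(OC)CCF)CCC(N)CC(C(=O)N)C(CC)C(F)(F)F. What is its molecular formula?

C16H30F4N2O3

Walk through each heavy atom and fill implicit hydrogens from standard valence (C 4, N 3, O 2, S 2, halogen 1):
  atom 1: O, bond orders sum to 1 (valence 2) → 1 H
  atom 2: C, bond orders sum to 3 (valence 4) → 1 H
  atom 3: C, bond orders sum to 2 (valence 4) → 2 H
  atom 4: C, bond orders sum to 3 (valence 4) → 1 H
  atom 5: O, bond orders sum to 2 (valence 2) → 0 H
  atom 6: C, bond orders sum to 1 (valence 4) → 3 H
  atom 7: C, bond orders sum to 2 (valence 4) → 2 H
  atom 8: C, bond orders sum to 2 (valence 4) → 2 H
  atom 9: F (halogen, monovalent) → 0 H
  atom 10: C, bond orders sum to 2 (valence 4) → 2 H
  atom 11: C, bond orders sum to 2 (valence 4) → 2 H
  atom 12: C, bond orders sum to 3 (valence 4) → 1 H
  atom 13: N, bond orders sum to 1 (valence 3) → 2 H
  atom 14: C, bond orders sum to 2 (valence 4) → 2 H
  atom 15: C, bond orders sum to 3 (valence 4) → 1 H
  atom 16: C, bond orders sum to 4 (valence 4) → 0 H
  atom 17: O, bond orders sum to 2 (valence 2) → 0 H
  atom 18: N, bond orders sum to 1 (valence 3) → 2 H
  atom 19: C, bond orders sum to 3 (valence 4) → 1 H
  atom 20: C, bond orders sum to 2 (valence 4) → 2 H
  atom 21: C, bond orders sum to 1 (valence 4) → 3 H
  atom 22: C, bond orders sum to 4 (valence 4) → 0 H
  atom 23: F (halogen, monovalent) → 0 H
  atom 24: F (halogen, monovalent) → 0 H
  atom 25: F (halogen, monovalent) → 0 H
Totals → C:16, H:30, F:4, N:2, O:3.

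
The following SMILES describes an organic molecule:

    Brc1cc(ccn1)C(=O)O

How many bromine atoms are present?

1

Scan the SMILES for Br atoms (remember two-letter symbols like Cl and Br are single atoms).
Bromine count: 1.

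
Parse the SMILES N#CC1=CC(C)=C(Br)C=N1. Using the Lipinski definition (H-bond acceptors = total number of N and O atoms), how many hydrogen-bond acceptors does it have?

N atoms: 2; O atoms: 0.
Lipinski HBA = 2 + 0 = 2.

2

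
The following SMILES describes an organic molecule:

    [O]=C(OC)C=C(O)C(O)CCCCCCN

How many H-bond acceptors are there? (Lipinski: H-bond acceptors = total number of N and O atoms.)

5

N atoms: 1; O atoms: 4.
Lipinski HBA = 1 + 4 = 5.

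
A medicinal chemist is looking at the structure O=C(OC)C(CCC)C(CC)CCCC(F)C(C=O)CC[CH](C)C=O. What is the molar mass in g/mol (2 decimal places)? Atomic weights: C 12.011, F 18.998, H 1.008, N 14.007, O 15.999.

First, the molecular formula is C20H35FO4 (counting implicit H from valence).
  C: 20 × 12.011 = 240.220
  F: 1 × 18.998 = 18.998
  H: 35 × 1.008 = 35.280
  O: 4 × 15.999 = 63.996
Sum: 20×12.011 + 1×18.998 + 35×1.008 + 4×15.999 = 358.494 → 358.49 g/mol.

358.49 g/mol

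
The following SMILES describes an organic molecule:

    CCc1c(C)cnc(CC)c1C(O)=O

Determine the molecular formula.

Walk through each heavy atom and fill implicit hydrogens from standard valence (C 4, N 3, O 2, S 2, halogen 1); for lowercase aromatic atoms, an aromatic c carries 1 H when it has two neighbours and 0 H with three, and aromatic n carries 0 H:
  atom 1: C, bond orders sum to 1 (valence 4) → 3 H
  atom 2: C, bond orders sum to 2 (valence 4) → 2 H
  atom 3: aromatic c, 3 neighbours → 0 H
  atom 4: aromatic c, 3 neighbours → 0 H
  atom 5: C, bond orders sum to 1 (valence 4) → 3 H
  atom 6: aromatic c, 2 neighbours → 1 H
  atom 7: aromatic n, 2 neighbours → 0 H
  atom 8: aromatic c, 3 neighbours → 0 H
  atom 9: C, bond orders sum to 2 (valence 4) → 2 H
  atom 10: C, bond orders sum to 1 (valence 4) → 3 H
  atom 11: aromatic c, 3 neighbours → 0 H
  atom 12: C, bond orders sum to 4 (valence 4) → 0 H
  atom 13: O, bond orders sum to 1 (valence 2) → 1 H
  atom 14: O, bond orders sum to 2 (valence 2) → 0 H
Totals → C:11, H:15, N:1, O:2.

C11H15NO2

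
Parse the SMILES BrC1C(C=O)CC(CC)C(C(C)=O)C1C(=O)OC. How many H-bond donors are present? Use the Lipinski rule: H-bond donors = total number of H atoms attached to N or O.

Donors: find every N or O and count the H atoms it carries.
  atom 5 (O): bond orders sum to 2 → 0 H
  atom 13 (O): bond orders sum to 2 → 0 H
  atom 16 (O): bond orders sum to 2 → 0 H
  atom 17 (O): bond orders sum to 2 → 0 H
Lipinski HBD = 0.

0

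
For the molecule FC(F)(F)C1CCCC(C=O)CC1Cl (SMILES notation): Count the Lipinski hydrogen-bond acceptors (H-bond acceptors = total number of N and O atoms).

1

N atoms: 0; O atoms: 1.
Lipinski HBA = 0 + 1 = 1.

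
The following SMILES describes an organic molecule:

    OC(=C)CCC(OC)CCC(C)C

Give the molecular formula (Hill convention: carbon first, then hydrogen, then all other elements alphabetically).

Walk through each heavy atom and fill implicit hydrogens from standard valence (C 4, N 3, O 2, S 2, halogen 1):
  atom 1: O, bond orders sum to 1 (valence 2) → 1 H
  atom 2: C, bond orders sum to 4 (valence 4) → 0 H
  atom 3: C, bond orders sum to 2 (valence 4) → 2 H
  atom 4: C, bond orders sum to 2 (valence 4) → 2 H
  atom 5: C, bond orders sum to 2 (valence 4) → 2 H
  atom 6: C, bond orders sum to 3 (valence 4) → 1 H
  atom 7: O, bond orders sum to 2 (valence 2) → 0 H
  atom 8: C, bond orders sum to 1 (valence 4) → 3 H
  atom 9: C, bond orders sum to 2 (valence 4) → 2 H
  atom 10: C, bond orders sum to 2 (valence 4) → 2 H
  atom 11: C, bond orders sum to 3 (valence 4) → 1 H
  atom 12: C, bond orders sum to 1 (valence 4) → 3 H
  atom 13: C, bond orders sum to 1 (valence 4) → 3 H
Totals → C:11, H:22, O:2.

C11H22O2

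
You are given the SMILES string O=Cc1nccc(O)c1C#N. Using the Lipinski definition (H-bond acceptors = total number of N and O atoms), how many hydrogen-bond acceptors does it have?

4

N atoms: 2; O atoms: 2.
Lipinski HBA = 2 + 2 = 4.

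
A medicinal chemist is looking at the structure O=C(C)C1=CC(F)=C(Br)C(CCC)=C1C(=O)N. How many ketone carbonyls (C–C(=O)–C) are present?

The ketone motif appears at heavy-atom position 2 in the SMILES.
Other groups present: 1 amide.
Ketone count: 1.

1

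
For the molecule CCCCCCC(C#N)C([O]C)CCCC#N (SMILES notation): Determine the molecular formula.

Walk through each heavy atom and fill implicit hydrogens from standard valence (C 4, N 3, O 2, S 2, halogen 1):
  atom 1: C, bond orders sum to 1 (valence 4) → 3 H
  atom 2: C, bond orders sum to 2 (valence 4) → 2 H
  atom 3: C, bond orders sum to 2 (valence 4) → 2 H
  atom 4: C, bond orders sum to 2 (valence 4) → 2 H
  atom 5: C, bond orders sum to 2 (valence 4) → 2 H
  atom 6: C, bond orders sum to 2 (valence 4) → 2 H
  atom 7: C, bond orders sum to 3 (valence 4) → 1 H
  atom 8: C, bond orders sum to 4 (valence 4) → 0 H
  atom 9: N, bond orders sum to 3 (valence 3) → 0 H
  atom 10: C, bond orders sum to 3 (valence 4) → 1 H
  atom 11: O with explicit H count 0
  atom 12: C, bond orders sum to 1 (valence 4) → 3 H
  atom 13: C, bond orders sum to 2 (valence 4) → 2 H
  atom 14: C, bond orders sum to 2 (valence 4) → 2 H
  atom 15: C, bond orders sum to 2 (valence 4) → 2 H
  atom 16: C, bond orders sum to 4 (valence 4) → 0 H
  atom 17: N, bond orders sum to 3 (valence 3) → 0 H
Totals → C:14, H:24, N:2, O:1.
In Hill order: C14H24N2O.

C14H24N2O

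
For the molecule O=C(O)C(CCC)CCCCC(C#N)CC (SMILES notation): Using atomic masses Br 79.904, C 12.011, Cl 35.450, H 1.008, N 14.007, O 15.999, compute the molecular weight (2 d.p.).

First, the molecular formula is C13H23NO2 (counting implicit H from valence).
  C: 13 × 12.011 = 156.143
  H: 23 × 1.008 = 23.184
  N: 1 × 14.007 = 14.007
  O: 2 × 15.999 = 31.998
Sum: 13×12.011 + 23×1.008 + 1×14.007 + 2×15.999 = 225.332 → 225.33 g/mol.

225.33 g/mol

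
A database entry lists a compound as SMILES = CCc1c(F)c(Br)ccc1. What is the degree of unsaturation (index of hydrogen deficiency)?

4

Molecular formula: C8H8BrF.
DoU = (2C + 2 + N − H − X) / 2, where X is the halogen count and O/S are ignored.
    = (2·8 + 2 + 0 − 8 − 2) / 2 = 8 / 2 = 4.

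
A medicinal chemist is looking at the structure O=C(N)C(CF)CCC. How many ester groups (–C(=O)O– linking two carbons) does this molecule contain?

0

Scan the SMILES for the ester motif — none present.
Groups that are present: 1 amide.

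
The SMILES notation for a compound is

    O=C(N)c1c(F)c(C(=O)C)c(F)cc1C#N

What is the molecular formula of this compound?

C10H6F2N2O2

Walk through each heavy atom and fill implicit hydrogens from standard valence (C 4, N 3, O 2, S 2, halogen 1); for lowercase aromatic atoms, an aromatic c carries 1 H when it has two neighbours and 0 H with three, and aromatic n carries 0 H:
  atom 1: O, bond orders sum to 2 (valence 2) → 0 H
  atom 2: C, bond orders sum to 4 (valence 4) → 0 H
  atom 3: N, bond orders sum to 1 (valence 3) → 2 H
  atom 4: aromatic c, 3 neighbours → 0 H
  atom 5: aromatic c, 3 neighbours → 0 H
  atom 6: F (halogen, monovalent) → 0 H
  atom 7: aromatic c, 3 neighbours → 0 H
  atom 8: C, bond orders sum to 4 (valence 4) → 0 H
  atom 9: O, bond orders sum to 2 (valence 2) → 0 H
  atom 10: C, bond orders sum to 1 (valence 4) → 3 H
  atom 11: aromatic c, 3 neighbours → 0 H
  atom 12: F (halogen, monovalent) → 0 H
  atom 13: aromatic c, 2 neighbours → 1 H
  atom 14: aromatic c, 3 neighbours → 0 H
  atom 15: C, bond orders sum to 4 (valence 4) → 0 H
  atom 16: N, bond orders sum to 3 (valence 3) → 0 H
Totals → C:10, H:6, F:2, N:2, O:2.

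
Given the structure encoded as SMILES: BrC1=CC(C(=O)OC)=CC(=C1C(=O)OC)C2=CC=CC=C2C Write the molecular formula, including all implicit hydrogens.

Walk through each heavy atom and fill implicit hydrogens from standard valence (C 4, N 3, O 2, S 2, halogen 1):
  atom 1: Br (halogen, monovalent) → 0 H
  atom 2: C, bond orders sum to 4 (valence 4) → 0 H
  atom 3: C, bond orders sum to 3 (valence 4) → 1 H
  atom 4: C, bond orders sum to 4 (valence 4) → 0 H
  atom 5: C, bond orders sum to 4 (valence 4) → 0 H
  atom 6: O, bond orders sum to 2 (valence 2) → 0 H
  atom 7: O, bond orders sum to 2 (valence 2) → 0 H
  atom 8: C, bond orders sum to 1 (valence 4) → 3 H
  atom 9: C, bond orders sum to 3 (valence 4) → 1 H
  atom 10: C, bond orders sum to 4 (valence 4) → 0 H
  atom 11: C, bond orders sum to 4 (valence 4) → 0 H
  atom 12: C, bond orders sum to 4 (valence 4) → 0 H
  atom 13: O, bond orders sum to 2 (valence 2) → 0 H
  atom 14: O, bond orders sum to 2 (valence 2) → 0 H
  atom 15: C, bond orders sum to 1 (valence 4) → 3 H
  atom 16: C, bond orders sum to 4 (valence 4) → 0 H
  atom 17: C, bond orders sum to 3 (valence 4) → 1 H
  atom 18: C, bond orders sum to 3 (valence 4) → 1 H
  atom 19: C, bond orders sum to 3 (valence 4) → 1 H
  atom 20: C, bond orders sum to 3 (valence 4) → 1 H
  atom 21: C, bond orders sum to 4 (valence 4) → 0 H
  atom 22: C, bond orders sum to 1 (valence 4) → 3 H
Totals → C:17, H:15, Br:1, O:4.

C17H15BrO4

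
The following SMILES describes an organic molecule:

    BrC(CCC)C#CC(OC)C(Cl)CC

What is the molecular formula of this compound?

C11H18BrClO

Walk through each heavy atom and fill implicit hydrogens from standard valence (C 4, N 3, O 2, S 2, halogen 1):
  atom 1: Br (halogen, monovalent) → 0 H
  atom 2: C, bond orders sum to 3 (valence 4) → 1 H
  atom 3: C, bond orders sum to 2 (valence 4) → 2 H
  atom 4: C, bond orders sum to 2 (valence 4) → 2 H
  atom 5: C, bond orders sum to 1 (valence 4) → 3 H
  atom 6: C, bond orders sum to 4 (valence 4) → 0 H
  atom 7: C, bond orders sum to 4 (valence 4) → 0 H
  atom 8: C, bond orders sum to 3 (valence 4) → 1 H
  atom 9: O, bond orders sum to 2 (valence 2) → 0 H
  atom 10: C, bond orders sum to 1 (valence 4) → 3 H
  atom 11: C, bond orders sum to 3 (valence 4) → 1 H
  atom 12: Cl (halogen, monovalent) → 0 H
  atom 13: C, bond orders sum to 2 (valence 4) → 2 H
  atom 14: C, bond orders sum to 1 (valence 4) → 3 H
Totals → C:11, H:18, Br:1, Cl:1, O:1.
In Hill order: C11H18BrClO.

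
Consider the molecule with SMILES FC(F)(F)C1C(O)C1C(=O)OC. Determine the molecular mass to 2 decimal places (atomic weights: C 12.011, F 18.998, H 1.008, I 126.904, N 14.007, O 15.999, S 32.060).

184.11 g/mol

First, the molecular formula is C6H7F3O3 (counting implicit H from valence).
  C: 6 × 12.011 = 72.066
  F: 3 × 18.998 = 56.994
  H: 7 × 1.008 = 7.056
  O: 3 × 15.999 = 47.997
Sum: 6×12.011 + 3×18.998 + 7×1.008 + 3×15.999 = 184.113 → 184.11 g/mol.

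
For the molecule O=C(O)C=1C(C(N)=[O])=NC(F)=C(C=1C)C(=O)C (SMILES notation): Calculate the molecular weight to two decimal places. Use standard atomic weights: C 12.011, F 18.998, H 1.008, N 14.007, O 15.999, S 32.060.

First, the molecular formula is C10H9FN2O4 (counting implicit H from valence).
  C: 10 × 12.011 = 120.110
  F: 1 × 18.998 = 18.998
  H: 9 × 1.008 = 9.072
  N: 2 × 14.007 = 28.014
  O: 4 × 15.999 = 63.996
Sum: 10×12.011 + 1×18.998 + 9×1.008 + 2×14.007 + 4×15.999 = 240.190 → 240.19 g/mol.

240.19 g/mol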